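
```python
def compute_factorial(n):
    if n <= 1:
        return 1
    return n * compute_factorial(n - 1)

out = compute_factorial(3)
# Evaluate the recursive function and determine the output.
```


compute_factorial(3)
= 3 * compute_factorial(2)
= 3 * 2 * compute_factorial(1)
= 3 * 2 * 1
= 6


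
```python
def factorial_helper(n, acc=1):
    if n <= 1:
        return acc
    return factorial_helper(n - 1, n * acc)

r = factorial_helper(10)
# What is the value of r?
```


factorial_helper(10, 1)
= factorial_helper(9, 10 * 1) = factorial_helper(9, 10)
= factorial_helper(8, 9 * 10) = factorial_helper(8, 90)
= factorial_helper(7, 8 * 90) = factorial_helper(7, 720)
= factorial_helper(6, 7 * 720) = factorial_helper(6, 5040)
= factorial_helper(5, 6 * 5040) = factorial_helper(5, 30240)
= factorial_helper(4, 5 * 30240) = factorial_helper(4, 151200)
= factorial_helper(3, 4 * 151200) = factorial_helper(3, 604800)
= factorial_helper(2, 3 * 604800) = factorial_helper(2, 1814400)
= factorial_helper(1, 2 * 1814400) = factorial_helper(1, 3628800)
n <= 1, return acc = 3628800


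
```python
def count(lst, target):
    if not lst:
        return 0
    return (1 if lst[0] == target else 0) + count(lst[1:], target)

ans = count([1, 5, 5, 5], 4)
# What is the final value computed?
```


count([1, 5, 5, 5], 4)
lst[0]=1 != 4: 0 + count([5, 5, 5], 4)
lst[0]=5 != 4: 0 + count([5, 5], 4)
lst[0]=5 != 4: 0 + count([5], 4)
lst[0]=5 != 4: 0 + count([], 4)
= 0


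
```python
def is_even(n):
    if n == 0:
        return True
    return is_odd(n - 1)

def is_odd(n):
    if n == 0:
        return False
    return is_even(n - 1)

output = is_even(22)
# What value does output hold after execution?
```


is_even(22)
= is_odd(21)
= is_even(20)
= is_odd(19)
= is_even(18)
= is_odd(17)
= is_even(16)
= is_odd(15)
= is_even(14)
= is_odd(13)
= is_even(12)
= is_odd(11)
= is_even(10)
= is_odd(9)
= is_even(8)
= is_odd(7)
= is_even(6)
= is_odd(5)
= is_even(4)
= is_odd(3)
= is_even(2)
= is_odd(1)
= is_even(0)
n == 0: return True
= True


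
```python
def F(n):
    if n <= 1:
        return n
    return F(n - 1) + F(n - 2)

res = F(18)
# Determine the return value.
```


F(18)
= F(17) + F(16)
= (F(16) + F(15)) + F(16)
Computing bottom-up: F(0)=0, F(1)=1, F(2)=1, F(3)=2, F(4)=3, F(5)=5, F(6)=8, F(7)=13, F(8)=21, F(9)=34, F(10)=55, F(11)=89, F(12)=144, F(13)=233, F(14)=377, F(15)=610, F(16)=987, F(17)=1597, F(18)=2584
= 2584


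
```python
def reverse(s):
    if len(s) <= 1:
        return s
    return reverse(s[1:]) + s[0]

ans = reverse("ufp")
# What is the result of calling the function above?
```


reverse("ufp")
= reverse("fp") + "u"
= reverse("p") + "f" + "u"
= "p" + "f" + "u"
= "pfu"


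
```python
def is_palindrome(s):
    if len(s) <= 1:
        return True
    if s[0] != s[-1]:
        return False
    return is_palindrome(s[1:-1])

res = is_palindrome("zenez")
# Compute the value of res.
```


is_palindrome("zenez")
"zenez": s[0]='z' == s[-1]='z' -> is_palindrome("ene")
"ene": s[0]='e' == s[-1]='e' -> is_palindrome("n")
"n": len <= 1 -> True
= True


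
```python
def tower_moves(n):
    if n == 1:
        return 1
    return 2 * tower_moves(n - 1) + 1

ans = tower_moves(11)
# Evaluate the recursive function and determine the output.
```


tower_moves(11)
= 2 * tower_moves(10) + 1
= 2 * (2 * tower_moves(9) + 1) + 1
= 2 * (2 * (2 * tower_moves(8) + 1) + 1) + 1
= 2 * (2 * (2 * (2 * tower_moves(7) + 1) + 1) + 1) + 1
= 2 * (2 * (2 * (2 * (2 * tower_moves(6) + 1) + 1) + 1) + 1) + 1
= 2 * (2 * (2 * (2 * (2 * (2 * tower_moves(5) + 1) + 1) + 1) + 1) + 1) + 1
= 2 * (2 * (2 * (2 * (2 * (2 * (2 * tower_moves(4) + 1) + 1) + 1) + 1) + 1) + 1) + 1
= 2 * (2 * (2 * (2 * (2 * (2 * (2 * (2 * tower_moves(3) + 1) + 1) + 1) + 1) + 1) + 1) + 1) + 1
= 2 * (2 * (2 * (2 * (2 * (2 * (2 * (2 * (2 * tower_moves(2) + 1) + 1) + 1) + 1) + 1) + 1) + 1) + 1) + 1
= 2 * (2 * (2 * (2 * (2 * (2 * (2 * (2 * (2 * (2 * tower_moves(1) + 1) + 1) + 1) + 1) + 1) + 1) + 1) + 1) + 1) + 1
Now compute bottom-up:
tower_moves(1) = 1
tower_moves(2) = 2 * 1 + 1 = 3
tower_moves(3) = 2 * 3 + 1 = 7
tower_moves(4) = 2 * 7 + 1 = 15
tower_moves(5) = 2 * 15 + 1 = 31
tower_moves(6) = 2 * 31 + 1 = 63
tower_moves(7) = 2 * 63 + 1 = 127
tower_moves(8) = 2 * 127 + 1 = 255
tower_moves(9) = 2 * 255 + 1 = 511
tower_moves(10) = 2 * 511 + 1 = 1023
tower_moves(11) = 2 * 1023 + 1 = 2047
= 2047


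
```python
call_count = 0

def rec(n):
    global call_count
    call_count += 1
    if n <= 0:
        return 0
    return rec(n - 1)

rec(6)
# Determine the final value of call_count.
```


rec(6) calls rec(5) calls ... calls rec(0)
Total calls: 6 + 1 (for base case) = 7


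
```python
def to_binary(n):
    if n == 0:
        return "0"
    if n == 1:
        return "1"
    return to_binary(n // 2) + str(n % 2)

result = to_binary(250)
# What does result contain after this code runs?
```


to_binary(250)
= to_binary(125) + "0"
= to_binary(62) + "1" + "0"
= to_binary(31) + "0" + "1" + "0"
= to_binary(15) + "1" + "0" + "1" + "0"
= to_binary(7) + "1" + "1" + "0" + "1" + "0"
= to_binary(3) + "1" + "1" + "1" + "0" + "1" + "0"
= to_binary(1) + "1" + "1" + "1" + "1" + "0" + "1" + "0"
= "1" + "1" + "1" + "1" + "1" + "0" + "1" + "0"
= "11111010"


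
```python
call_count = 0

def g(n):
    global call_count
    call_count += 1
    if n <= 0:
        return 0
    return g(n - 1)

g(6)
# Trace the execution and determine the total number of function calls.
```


g(6) calls g(5) calls ... calls g(0)
Total calls: 6 + 1 (for base case) = 7


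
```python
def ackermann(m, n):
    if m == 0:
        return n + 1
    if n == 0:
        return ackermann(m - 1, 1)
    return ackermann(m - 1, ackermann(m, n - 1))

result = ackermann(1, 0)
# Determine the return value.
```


ackermann(1, 0)
n == 0: return ackermann(0, 1)
= ackermann(0, 1) = 2
= 2


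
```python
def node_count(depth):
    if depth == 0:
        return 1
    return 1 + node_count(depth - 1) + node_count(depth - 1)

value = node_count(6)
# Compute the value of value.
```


node_count(6)
= 1 + node_count(5) + node_count(5)
= 1 + 2 * node_count(5)
node_count(k) = 2^(k+1) - 1
node_count(0) = 1
node_count(1) = 3
node_count(2) = 7
node_count(3) = 15
node_count(4) = 31
node_count(6) = 2^7 - 1 = 127


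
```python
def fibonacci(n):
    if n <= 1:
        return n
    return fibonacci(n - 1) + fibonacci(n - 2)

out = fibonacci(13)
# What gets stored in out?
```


fibonacci(13)
= fibonacci(12) + fibonacci(11)
= (fibonacci(11) + fibonacci(10)) + fibonacci(11)
Computing bottom-up: fibonacci(0)=0, fibonacci(1)=1, fibonacci(2)=1, fibonacci(3)=2, fibonacci(4)=3, fibonacci(5)=5, fibonacci(6)=8, fibonacci(7)=13, fibonacci(8)=21, fibonacci(9)=34, fibonacci(10)=55, fibonacci(11)=89, fibonacci(12)=144, fibonacci(13)=233
= 233


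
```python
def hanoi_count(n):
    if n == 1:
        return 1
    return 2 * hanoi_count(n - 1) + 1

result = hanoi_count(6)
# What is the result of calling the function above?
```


hanoi_count(6)
= 2 * hanoi_count(5) + 1
= 2 * (2 * hanoi_count(4) + 1) + 1
= 2 * (2 * (2 * hanoi_count(3) + 1) + 1) + 1
= 2 * (2 * (2 * (2 * hanoi_count(2) + 1) + 1) + 1) + 1
= 2 * (2 * (2 * (2 * (2 * hanoi_count(1) + 1) + 1) + 1) + 1) + 1
Now compute bottom-up:
hanoi_count(1) = 1
hanoi_count(2) = 2 * 1 + 1 = 3
hanoi_count(3) = 2 * 3 + 1 = 7
hanoi_count(4) = 2 * 7 + 1 = 15
hanoi_count(5) = 2 * 15 + 1 = 31
hanoi_count(6) = 2 * 31 + 1 = 63
= 63


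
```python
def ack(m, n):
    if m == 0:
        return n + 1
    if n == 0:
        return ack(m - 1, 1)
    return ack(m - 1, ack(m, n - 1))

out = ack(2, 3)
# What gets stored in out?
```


ack(2, 3)
= ack(1, ack(2, 2))
First compute ack(2, 2) = 7
= ack(1, 7)
= 9


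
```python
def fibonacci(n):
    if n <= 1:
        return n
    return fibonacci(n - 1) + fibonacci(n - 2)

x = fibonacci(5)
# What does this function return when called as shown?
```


fibonacci(5)
= fibonacci(4) + fibonacci(3)
= (fibonacci(3) + fibonacci(2)) + fibonacci(3)
Computing bottom-up: fibonacci(0)=0, fibonacci(1)=1, fibonacci(2)=1, fibonacci(3)=2, fibonacci(4)=3, fibonacci(5)=5
= 5


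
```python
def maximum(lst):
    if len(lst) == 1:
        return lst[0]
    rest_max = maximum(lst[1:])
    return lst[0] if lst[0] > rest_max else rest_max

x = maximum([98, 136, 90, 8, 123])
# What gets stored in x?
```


maximum([98, 136, 90, 8, 123])
= compare 98 with maximum([136, 90, 8, 123])
= compare 136 with maximum([90, 8, 123])
= compare 90 with maximum([8, 123])
= compare 8 with maximum([123])
Base: maximum([123]) = 123
compare 8 with 123: max = 123
compare 90 with 123: max = 123
compare 136 with 123: max = 136
compare 98 with 136: max = 136
= 136


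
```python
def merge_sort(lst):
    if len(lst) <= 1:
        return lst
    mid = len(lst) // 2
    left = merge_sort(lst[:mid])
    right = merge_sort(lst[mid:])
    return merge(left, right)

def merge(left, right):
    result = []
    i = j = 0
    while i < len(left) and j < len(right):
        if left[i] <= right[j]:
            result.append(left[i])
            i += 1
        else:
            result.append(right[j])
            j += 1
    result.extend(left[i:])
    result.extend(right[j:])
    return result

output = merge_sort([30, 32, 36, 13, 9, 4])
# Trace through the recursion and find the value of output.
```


merge_sort([30, 32, 36, 13, 9, 4])
Split into [30, 32, 36] and [13, 9, 4]
Left sorted: [30, 32, 36]
Right sorted: [4, 9, 13]
Merge [30, 32, 36] and [4, 9, 13]
= [4, 9, 13, 30, 32, 36]


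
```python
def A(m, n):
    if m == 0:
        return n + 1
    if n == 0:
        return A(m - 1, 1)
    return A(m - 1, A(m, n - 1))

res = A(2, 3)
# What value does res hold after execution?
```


A(2, 3)
= A(1, A(2, 2))
First compute A(2, 2) = 7
= A(1, 7)
= 9


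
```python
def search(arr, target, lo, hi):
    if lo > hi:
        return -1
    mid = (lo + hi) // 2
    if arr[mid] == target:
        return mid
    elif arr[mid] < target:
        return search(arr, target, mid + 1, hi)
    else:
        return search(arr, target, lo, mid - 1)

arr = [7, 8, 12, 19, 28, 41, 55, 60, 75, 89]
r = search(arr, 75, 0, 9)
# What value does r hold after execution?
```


search(arr, 75, 0, 9)
lo=0, hi=9, mid=4, arr[mid]=28
28 < 75, search right half
lo=5, hi=9, mid=7, arr[mid]=60
60 < 75, search right half
lo=8, hi=9, mid=8, arr[mid]=75
arr[8] == 75, found at index 8
= 8


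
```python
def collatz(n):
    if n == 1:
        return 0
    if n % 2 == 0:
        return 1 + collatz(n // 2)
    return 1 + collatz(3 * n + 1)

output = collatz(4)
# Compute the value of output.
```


collatz(4)
4 is even -> collatz(2)
2 is even -> collatz(1)
Reached 1 after 2 steps
= 2


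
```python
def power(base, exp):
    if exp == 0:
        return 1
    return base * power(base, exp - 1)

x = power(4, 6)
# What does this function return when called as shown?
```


power(4, 6)
= 4 * power(4, 5)
= 4 * 4 * power(4, 4)
= 4 * 4 * 4 * power(4, 3)
= 4 * 4 * 4 * 4 * power(4, 2)
= 4 * 4 * 4 * 4 * 4 * power(4, 1)
= 4 * 4 * 4 * 4 * 4 * 4 * power(4, 0)
= 4 * 4 * 4 * 4 * 4 * 4 * 1
= 4096


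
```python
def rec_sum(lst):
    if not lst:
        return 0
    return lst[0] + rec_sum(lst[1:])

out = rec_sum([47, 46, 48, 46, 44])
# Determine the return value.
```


rec_sum([47, 46, 48, 46, 44])
= 47 + rec_sum([46, 48, 46, 44])
= 47 + 46 + rec_sum([48, 46, 44])
= 47 + 46 + 48 + rec_sum([46, 44])
= 47 + 46 + 48 + 46 + rec_sum([44])
= 47 + 46 + 48 + 46 + 44 + rec_sum([])
= 47 + 46 + 48 + 46 + 44 + 0
= 231


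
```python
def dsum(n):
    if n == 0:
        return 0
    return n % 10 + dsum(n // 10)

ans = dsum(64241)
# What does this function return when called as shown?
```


dsum(64241)
= 1 + dsum(6424)
= 1 + 4 + dsum(642)
= 1 + 4 + 2 + dsum(64)
= 1 + 4 + 2 + 4 + dsum(6)
= 1 + 4 + 2 + 4 + 6 + dsum(0)
= 1 + 4 + 2 + 4 + 6 + 0
= 17


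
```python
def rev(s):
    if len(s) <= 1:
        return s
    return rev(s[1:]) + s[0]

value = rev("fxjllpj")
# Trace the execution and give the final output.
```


rev("fxjllpj")
= rev("xjllpj") + "f"
= rev("jllpj") + "x" + "f"
= rev("llpj") + "j" + "x" + "f"
= rev("lpj") + "l" + "j" + "x" + "f"
= rev("pj") + "l" + "l" + "j" + "x" + "f"
= rev("j") + "p" + "l" + "l" + "j" + "x" + "f"
= "j" + "p" + "l" + "l" + "j" + "x" + "f"
= "jplljxf"


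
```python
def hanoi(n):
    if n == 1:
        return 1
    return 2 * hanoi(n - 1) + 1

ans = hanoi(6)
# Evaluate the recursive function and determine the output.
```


hanoi(6)
= 2 * hanoi(5) + 1
= 2 * (2 * hanoi(4) + 1) + 1
= 2 * (2 * (2 * hanoi(3) + 1) + 1) + 1
= 2 * (2 * (2 * (2 * hanoi(2) + 1) + 1) + 1) + 1
= 2 * (2 * (2 * (2 * (2 * hanoi(1) + 1) + 1) + 1) + 1) + 1
Now compute bottom-up:
hanoi(1) = 1
hanoi(2) = 2 * 1 + 1 = 3
hanoi(3) = 2 * 3 + 1 = 7
hanoi(4) = 2 * 7 + 1 = 15
hanoi(5) = 2 * 15 + 1 = 31
hanoi(6) = 2 * 31 + 1 = 63
= 63


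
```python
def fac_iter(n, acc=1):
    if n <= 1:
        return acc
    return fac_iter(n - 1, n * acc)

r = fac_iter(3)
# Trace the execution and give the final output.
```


fac_iter(3, 1)
= fac_iter(2, 3 * 1) = fac_iter(2, 3)
= fac_iter(1, 2 * 3) = fac_iter(1, 6)
n <= 1, return acc = 6


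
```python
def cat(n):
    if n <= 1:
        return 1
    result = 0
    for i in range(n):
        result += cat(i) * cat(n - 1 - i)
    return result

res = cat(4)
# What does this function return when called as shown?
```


cat(4)
= sum of cat(i) * cat(4-1-i) for i in 0..3
First compute sub-values bottom-up:
  cat(0) = 1, cat(1) = 1
  cat(2) = 1*1 + 1*1 = 2
  cat(3) = 1*2 + 1*1 + 2*1 = 5
Now cat(4):
  cat(0)*cat(3) = 1*5 = 5
  cat(1)*cat(2) = 1*2 = 2
  cat(2)*cat(1) = 2*1 = 2
  cat(3)*cat(0) = 5*1 = 5
= 5 + 2 + 2 + 5
= 14


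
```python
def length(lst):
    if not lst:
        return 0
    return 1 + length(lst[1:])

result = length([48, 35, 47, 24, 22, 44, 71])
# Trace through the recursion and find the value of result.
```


length([48, 35, 47, 24, 22, 44, 71])
= 1 + length([35, 47, 24, 22, 44, 71])
= 1 + 1 + length([47, 24, 22, 44, 71])
= 1 + 1 + 1 + length([24, 22, 44, 71])
= 1 + 1 + 1 + 1 + length([22, 44, 71])
= 1 + 1 + 1 + 1 + 1 + length([44, 71])
= 1 + 1 + 1 + 1 + 1 + 1 + length([71])
= 1 + 1 + 1 + 1 + 1 + 1 + 1 + length([])
= 1 + 1 + 1 + 1 + 1 + 1 + 1 + 0
= 7


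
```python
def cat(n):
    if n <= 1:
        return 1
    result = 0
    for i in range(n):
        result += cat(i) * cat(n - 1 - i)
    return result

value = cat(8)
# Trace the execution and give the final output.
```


cat(8)
= sum of cat(i) * cat(8-1-i) for i in 0..7
First compute sub-values bottom-up:
  cat(0) = 1, cat(1) = 1
  cat(2) = 1*1 + 1*1 = 2
  cat(3) = 1*2 + 1*1 + 2*1 = 5
  cat(4) = 1*5 + 1*2 + 2*1 + 5*1 = 14
  cat(5) = 1*14 + 1*5 + 2*2 + 5*1 + 14*1 = 42
  cat(6) = 1*42 + 1*14 + 2*5 + 5*2 + 14*1 + 42*1 = 132
  cat(7) = 1*132 + 1*42 + 2*14 + 5*5 + 14*2 + 42*1 + 132*1 = 429
Now cat(8):
  cat(0)*cat(7) = 1*429 = 429
  cat(1)*cat(6) = 1*132 = 132
  cat(2)*cat(5) = 2*42 = 84
  cat(3)*cat(4) = 5*14 = 70
  cat(4)*cat(3) = 14*5 = 70
  cat(5)*cat(2) = 42*2 = 84
  cat(6)*cat(1) = 132*1 = 132
  cat(7)*cat(0) = 429*1 = 429
= 429 + 132 + 84 + 70 + 70 + 84 + 132 + 429
= 1430


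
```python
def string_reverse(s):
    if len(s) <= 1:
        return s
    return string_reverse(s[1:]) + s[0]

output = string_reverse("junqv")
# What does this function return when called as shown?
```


string_reverse("junqv")
= string_reverse("unqv") + "j"
= string_reverse("nqv") + "u" + "j"
= string_reverse("qv") + "n" + "u" + "j"
= string_reverse("v") + "q" + "n" + "u" + "j"
= "v" + "q" + "n" + "u" + "j"
= "vqnuj"


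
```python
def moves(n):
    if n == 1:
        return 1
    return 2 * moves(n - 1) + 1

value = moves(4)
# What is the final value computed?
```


moves(4)
= 2 * moves(3) + 1
= 2 * (2 * moves(2) + 1) + 1
= 2 * (2 * (2 * moves(1) + 1) + 1) + 1
Now compute bottom-up:
moves(1) = 1
moves(2) = 2 * 1 + 1 = 3
moves(3) = 2 * 3 + 1 = 7
moves(4) = 2 * 7 + 1 = 15
= 15


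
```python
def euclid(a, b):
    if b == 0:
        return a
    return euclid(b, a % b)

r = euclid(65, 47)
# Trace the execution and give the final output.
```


euclid(65, 47)
= euclid(47, 65 % 47) = euclid(47, 18)
= euclid(18, 47 % 18) = euclid(18, 11)
= euclid(11, 18 % 11) = euclid(11, 7)
= euclid(7, 11 % 7) = euclid(7, 4)
= euclid(4, 7 % 4) = euclid(4, 3)
= euclid(3, 4 % 3) = euclid(3, 1)
= euclid(1, 3 % 1) = euclid(1, 0)
b == 0, return a = 1


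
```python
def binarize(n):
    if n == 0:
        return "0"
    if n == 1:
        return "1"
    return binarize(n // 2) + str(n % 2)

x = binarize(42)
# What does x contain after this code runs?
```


binarize(42)
= binarize(21) + "0"
= binarize(10) + "1" + "0"
= binarize(5) + "0" + "1" + "0"
= binarize(2) + "1" + "0" + "1" + "0"
= binarize(1) + "0" + "1" + "0" + "1" + "0"
= "1" + "0" + "1" + "0" + "1" + "0"
= "101010"


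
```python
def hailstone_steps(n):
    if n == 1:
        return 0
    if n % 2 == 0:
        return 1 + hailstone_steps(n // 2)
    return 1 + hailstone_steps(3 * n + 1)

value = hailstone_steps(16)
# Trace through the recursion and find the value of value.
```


hailstone_steps(16)
16 is even -> hailstone_steps(8)
8 is even -> hailstone_steps(4)
4 is even -> hailstone_steps(2)
2 is even -> hailstone_steps(1)
Reached 1 after 4 steps
= 4


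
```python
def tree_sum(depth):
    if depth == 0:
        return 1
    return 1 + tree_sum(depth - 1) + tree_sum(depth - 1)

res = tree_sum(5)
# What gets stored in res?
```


tree_sum(5)
= 1 + tree_sum(4) + tree_sum(4)
= 1 + 2 * tree_sum(4)
tree_sum(k) = 2^(k+1) - 1
tree_sum(0) = 1
tree_sum(1) = 3
tree_sum(2) = 7
tree_sum(3) = 15
tree_sum(4) = 31
tree_sum(5) = 2^6 - 1 = 63


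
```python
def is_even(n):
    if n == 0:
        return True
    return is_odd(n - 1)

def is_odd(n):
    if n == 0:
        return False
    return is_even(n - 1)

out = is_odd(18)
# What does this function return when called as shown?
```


is_odd(18)
= is_even(17)
= is_odd(16)
= is_even(15)
= is_odd(14)
= is_even(13)
= is_odd(12)
= is_even(11)
= is_odd(10)
= is_even(9)
= is_odd(8)
= is_even(7)
= is_odd(6)
= is_even(5)
= is_odd(4)
= is_even(3)
= is_odd(2)
= is_even(1)
= is_odd(0)
n == 0: return False
= False


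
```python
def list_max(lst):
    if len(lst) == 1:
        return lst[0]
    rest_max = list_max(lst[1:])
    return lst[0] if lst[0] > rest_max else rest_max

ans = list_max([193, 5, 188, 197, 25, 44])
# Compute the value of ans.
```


list_max([193, 5, 188, 197, 25, 44])
= compare 193 with list_max([5, 188, 197, 25, 44])
= compare 5 with list_max([188, 197, 25, 44])
= compare 188 with list_max([197, 25, 44])
= compare 197 with list_max([25, 44])
= compare 25 with list_max([44])
Base: list_max([44]) = 44
compare 25 with 44: max = 44
compare 197 with 44: max = 197
compare 188 with 197: max = 197
compare 5 with 197: max = 197
compare 193 with 197: max = 197
= 197


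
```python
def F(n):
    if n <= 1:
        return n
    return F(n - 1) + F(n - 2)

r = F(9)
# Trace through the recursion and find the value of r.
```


F(9)
= F(8) + F(7)
= (F(7) + F(6)) + F(7)
Computing bottom-up: F(0)=0, F(1)=1, F(2)=1, F(3)=2, F(4)=3, F(5)=5, F(6)=8, F(7)=13, F(8)=21, F(9)=34
= 34


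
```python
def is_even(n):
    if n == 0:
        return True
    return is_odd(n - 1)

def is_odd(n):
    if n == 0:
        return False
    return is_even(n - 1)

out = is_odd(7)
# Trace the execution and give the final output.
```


is_odd(7)
= is_even(6)
= is_odd(5)
= is_even(4)
= is_odd(3)
= is_even(2)
= is_odd(1)
= is_even(0)
n == 0: return True
= True


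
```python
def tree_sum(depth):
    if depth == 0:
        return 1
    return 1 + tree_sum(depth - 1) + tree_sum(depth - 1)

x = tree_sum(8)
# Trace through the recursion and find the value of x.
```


tree_sum(8)
= 1 + tree_sum(7) + tree_sum(7)
= 1 + 2 * tree_sum(7)
tree_sum(k) = 2^(k+1) - 1
tree_sum(0) = 1
tree_sum(1) = 3
tree_sum(2) = 7
tree_sum(3) = 15
tree_sum(4) = 31
tree_sum(8) = 2^9 - 1 = 511


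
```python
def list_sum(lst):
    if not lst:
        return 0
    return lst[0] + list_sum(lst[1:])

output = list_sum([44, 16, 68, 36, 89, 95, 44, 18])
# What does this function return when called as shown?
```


list_sum([44, 16, 68, 36, 89, 95, 44, 18])
= 44 + list_sum([16, 68, 36, 89, 95, 44, 18])
= 44 + 16 + list_sum([68, 36, 89, 95, 44, 18])
= 44 + 16 + 68 + list_sum([36, 89, 95, 44, 18])
= 44 + 16 + 68 + 36 + list_sum([89, 95, 44, 18])
= 44 + 16 + 68 + 36 + 89 + list_sum([95, 44, 18])
= 44 + 16 + 68 + 36 + 89 + 95 + list_sum([44, 18])
= 44 + 16 + 68 + 36 + 89 + 95 + 44 + list_sum([18])
= 44 + 16 + 68 + 36 + 89 + 95 + 44 + 18 + list_sum([])
= 44 + 16 + 68 + 36 + 89 + 95 + 44 + 18 + 0
= 410


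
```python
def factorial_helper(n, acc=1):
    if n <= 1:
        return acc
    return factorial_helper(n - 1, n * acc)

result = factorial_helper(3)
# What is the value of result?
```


factorial_helper(3, 1)
= factorial_helper(2, 3 * 1) = factorial_helper(2, 3)
= factorial_helper(1, 2 * 3) = factorial_helper(1, 6)
n <= 1, return acc = 6


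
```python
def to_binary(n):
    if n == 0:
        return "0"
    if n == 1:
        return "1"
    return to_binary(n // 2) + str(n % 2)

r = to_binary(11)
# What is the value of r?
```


to_binary(11)
= to_binary(5) + "1"
= to_binary(2) + "1" + "1"
= to_binary(1) + "0" + "1" + "1"
= "1" + "0" + "1" + "1"
= "1011"


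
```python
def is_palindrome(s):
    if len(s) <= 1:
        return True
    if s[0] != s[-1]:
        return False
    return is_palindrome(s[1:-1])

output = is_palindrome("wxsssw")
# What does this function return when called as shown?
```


is_palindrome("wxsssw")
"wxsssw": s[0]='w' == s[-1]='w' -> is_palindrome("xsss")
"xsss": s[0]='x' != s[-1]='s' -> False
= False


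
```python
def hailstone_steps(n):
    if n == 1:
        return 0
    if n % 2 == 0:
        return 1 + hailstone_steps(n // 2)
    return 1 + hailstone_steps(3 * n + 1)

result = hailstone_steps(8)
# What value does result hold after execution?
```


hailstone_steps(8)
8 is even -> hailstone_steps(4)
4 is even -> hailstone_steps(2)
2 is even -> hailstone_steps(1)
Reached 1 after 3 steps
= 3


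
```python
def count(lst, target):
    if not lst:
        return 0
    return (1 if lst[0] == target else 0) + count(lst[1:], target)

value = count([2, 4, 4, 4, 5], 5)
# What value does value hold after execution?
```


count([2, 4, 4, 4, 5], 5)
lst[0]=2 != 5: 0 + count([4, 4, 4, 5], 5)
lst[0]=4 != 5: 0 + count([4, 4, 5], 5)
lst[0]=4 != 5: 0 + count([4, 5], 5)
lst[0]=4 != 5: 0 + count([5], 5)
lst[0]=5 == 5: 1 + count([], 5)
= 1


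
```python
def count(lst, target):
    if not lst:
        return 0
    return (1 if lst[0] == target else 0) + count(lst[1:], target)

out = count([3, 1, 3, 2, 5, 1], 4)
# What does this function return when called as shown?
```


count([3, 1, 3, 2, 5, 1], 4)
lst[0]=3 != 4: 0 + count([1, 3, 2, 5, 1], 4)
lst[0]=1 != 4: 0 + count([3, 2, 5, 1], 4)
lst[0]=3 != 4: 0 + count([2, 5, 1], 4)
lst[0]=2 != 4: 0 + count([5, 1], 4)
lst[0]=5 != 4: 0 + count([1], 4)
lst[0]=1 != 4: 0 + count([], 4)
= 0


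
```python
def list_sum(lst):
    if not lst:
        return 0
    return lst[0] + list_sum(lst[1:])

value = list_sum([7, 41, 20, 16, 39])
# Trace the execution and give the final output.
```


list_sum([7, 41, 20, 16, 39])
= 7 + list_sum([41, 20, 16, 39])
= 7 + 41 + list_sum([20, 16, 39])
= 7 + 41 + 20 + list_sum([16, 39])
= 7 + 41 + 20 + 16 + list_sum([39])
= 7 + 41 + 20 + 16 + 39 + list_sum([])
= 7 + 41 + 20 + 16 + 39 + 0
= 123


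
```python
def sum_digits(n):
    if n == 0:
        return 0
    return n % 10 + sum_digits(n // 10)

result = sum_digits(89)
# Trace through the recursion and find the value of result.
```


sum_digits(89)
= 9 + sum_digits(8)
= 9 + 8 + sum_digits(0)
= 9 + 8 + 0
= 17


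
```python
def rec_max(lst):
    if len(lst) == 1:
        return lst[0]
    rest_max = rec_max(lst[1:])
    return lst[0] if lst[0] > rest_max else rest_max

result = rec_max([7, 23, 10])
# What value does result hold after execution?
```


rec_max([7, 23, 10])
= compare 7 with rec_max([23, 10])
= compare 23 with rec_max([10])
Base: rec_max([10]) = 10
compare 23 with 10: max = 23
compare 7 with 23: max = 23
= 23


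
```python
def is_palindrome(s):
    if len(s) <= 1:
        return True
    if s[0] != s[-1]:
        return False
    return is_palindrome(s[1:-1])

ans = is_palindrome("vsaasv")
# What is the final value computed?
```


is_palindrome("vsaasv")
"vsaasv": s[0]='v' == s[-1]='v' -> is_palindrome("saas")
"saas": s[0]='s' == s[-1]='s' -> is_palindrome("aa")
"aa": s[0]='a' == s[-1]='a' -> is_palindrome("")
"": len <= 1 -> True
= True


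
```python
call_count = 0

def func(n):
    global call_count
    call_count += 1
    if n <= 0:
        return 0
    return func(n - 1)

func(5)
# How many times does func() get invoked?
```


func(5) calls func(4) calls ... calls func(0)
Total calls: 5 + 1 (for base case) = 6


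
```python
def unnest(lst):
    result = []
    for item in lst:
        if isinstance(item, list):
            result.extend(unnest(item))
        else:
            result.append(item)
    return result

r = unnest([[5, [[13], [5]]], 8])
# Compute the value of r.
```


unnest([[5, [[13], [5]]], 8])
Processing each element:
  [5, [[13], [5]]] is a list -> unnest recursively -> [5, 13, 5]
  8 is not a list -> append 8
= [5, 13, 5, 8]


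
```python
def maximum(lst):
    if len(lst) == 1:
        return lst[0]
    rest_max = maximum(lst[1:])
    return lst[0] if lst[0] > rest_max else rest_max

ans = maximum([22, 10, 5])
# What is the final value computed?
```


maximum([22, 10, 5])
= compare 22 with maximum([10, 5])
= compare 10 with maximum([5])
Base: maximum([5]) = 5
compare 10 with 5: max = 10
compare 22 with 10: max = 22
= 22


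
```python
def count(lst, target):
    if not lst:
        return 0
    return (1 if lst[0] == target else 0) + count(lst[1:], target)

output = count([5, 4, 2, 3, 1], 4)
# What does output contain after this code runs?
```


count([5, 4, 2, 3, 1], 4)
lst[0]=5 != 4: 0 + count([4, 2, 3, 1], 4)
lst[0]=4 == 4: 1 + count([2, 3, 1], 4)
lst[0]=2 != 4: 0 + count([3, 1], 4)
lst[0]=3 != 4: 0 + count([1], 4)
lst[0]=1 != 4: 0 + count([], 4)
= 1


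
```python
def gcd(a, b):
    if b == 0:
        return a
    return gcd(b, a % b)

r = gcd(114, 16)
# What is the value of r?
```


gcd(114, 16)
= gcd(16, 114 % 16) = gcd(16, 2)
= gcd(2, 16 % 2) = gcd(2, 0)
b == 0, return a = 2


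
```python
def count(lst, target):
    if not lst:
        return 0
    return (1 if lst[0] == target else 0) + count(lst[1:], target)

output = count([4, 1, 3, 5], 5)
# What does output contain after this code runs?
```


count([4, 1, 3, 5], 5)
lst[0]=4 != 5: 0 + count([1, 3, 5], 5)
lst[0]=1 != 5: 0 + count([3, 5], 5)
lst[0]=3 != 5: 0 + count([5], 5)
lst[0]=5 == 5: 1 + count([], 5)
= 1


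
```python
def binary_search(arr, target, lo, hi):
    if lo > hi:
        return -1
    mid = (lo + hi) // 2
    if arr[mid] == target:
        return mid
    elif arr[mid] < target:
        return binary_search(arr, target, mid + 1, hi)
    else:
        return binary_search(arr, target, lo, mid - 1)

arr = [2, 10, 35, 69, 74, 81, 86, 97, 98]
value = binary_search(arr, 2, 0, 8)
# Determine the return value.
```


binary_search(arr, 2, 0, 8)
lo=0, hi=8, mid=4, arr[mid]=74
74 > 2, search left half
lo=0, hi=3, mid=1, arr[mid]=10
10 > 2, search left half
lo=0, hi=0, mid=0, arr[mid]=2
arr[0] == 2, found at index 0
= 0


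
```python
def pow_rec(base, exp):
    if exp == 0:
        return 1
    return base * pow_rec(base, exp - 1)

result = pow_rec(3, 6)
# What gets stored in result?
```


pow_rec(3, 6)
= 3 * pow_rec(3, 5)
= 3 * 3 * pow_rec(3, 4)
= 3 * 3 * 3 * pow_rec(3, 3)
= 3 * 3 * 3 * 3 * pow_rec(3, 2)
= 3 * 3 * 3 * 3 * 3 * pow_rec(3, 1)
= 3 * 3 * 3 * 3 * 3 * 3 * pow_rec(3, 0)
= 3 * 3 * 3 * 3 * 3 * 3 * 1
= 729


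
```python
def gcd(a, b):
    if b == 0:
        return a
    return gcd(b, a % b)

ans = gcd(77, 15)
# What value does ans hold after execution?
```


gcd(77, 15)
= gcd(15, 77 % 15) = gcd(15, 2)
= gcd(2, 15 % 2) = gcd(2, 1)
= gcd(1, 2 % 1) = gcd(1, 0)
b == 0, return a = 1


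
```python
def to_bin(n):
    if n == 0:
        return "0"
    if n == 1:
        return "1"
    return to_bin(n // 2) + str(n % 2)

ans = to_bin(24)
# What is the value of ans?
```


to_bin(24)
= to_bin(12) + "0"
= to_bin(6) + "0" + "0"
= to_bin(3) + "0" + "0" + "0"
= to_bin(1) + "1" + "0" + "0" + "0"
= "1" + "1" + "0" + "0" + "0"
= "11000"


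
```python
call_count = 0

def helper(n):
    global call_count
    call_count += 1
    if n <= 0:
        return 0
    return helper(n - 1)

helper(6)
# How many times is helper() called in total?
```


helper(6) calls helper(5) calls ... calls helper(0)
Total calls: 6 + 1 (for base case) = 7


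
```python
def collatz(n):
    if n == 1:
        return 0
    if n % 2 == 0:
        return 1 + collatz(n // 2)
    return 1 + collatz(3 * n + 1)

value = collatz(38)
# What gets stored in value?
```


collatz(38)
38 is even -> collatz(19)
19 is odd -> 3*19+1 = 58 -> collatz(58)
58 is even -> collatz(29)
29 is odd -> 3*29+1 = 88 -> collatz(88)
88 is even -> collatz(44)
44 is even -> collatz(22)
22 is even -> collatz(11)
11 is odd -> 3*11+1 = 34 -> collatz(34)
34 is even -> collatz(17)
17 is odd -> 3*17+1 = 52 -> collatz(52)
52 is even -> collatz(26)
26 is even -> collatz(13)
13 is odd -> 3*13+1 = 40 -> collatz(40)
40 is even -> collatz(20)
20 is even -> collatz(10)
10 is even -> collatz(5)
5 is odd -> 3*5+1 = 16 -> collatz(16)
16 is even -> collatz(8)
8 is even -> collatz(4)
4 is even -> collatz(2)
2 is even -> collatz(1)
Reached 1 after 21 steps
= 21


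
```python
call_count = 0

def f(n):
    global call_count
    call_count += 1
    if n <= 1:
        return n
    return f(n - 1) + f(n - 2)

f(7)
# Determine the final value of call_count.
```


f(7) calls f(6) and f(5); each non-base call branches into two more.
Let C(k) = total number of calls made by f(k), including the call to f(k) itself.
Base cases: C(0) = 1, C(1) = 1
Recurrence: C(k) = 1 + C(k-1) + C(k-2)
  C(2) = 1 + C(1) + C(0) = 1 + 1 + 1 = 3
  C(3) = 1 + C(2) + C(1) = 1 + 3 + 1 = 5
  C(4) = 1 + C(3) + C(2) = 1 + 5 + 3 = 9
  C(5) = 1 + C(4) + C(3) = 1 + 9 + 5 = 15
  C(6) = 1 + C(5) + C(4) = 1 + 15 + 9 = 25
  C(7) = 1 + C(6) + C(5) = 1 + 25 + 15 = 41
Total calls = C(7) = 41


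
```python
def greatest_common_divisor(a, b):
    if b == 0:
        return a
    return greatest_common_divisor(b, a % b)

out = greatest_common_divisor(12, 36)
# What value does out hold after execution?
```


greatest_common_divisor(12, 36)
= greatest_common_divisor(36, 12 % 36) = greatest_common_divisor(36, 12)
= greatest_common_divisor(12, 36 % 12) = greatest_common_divisor(12, 0)
b == 0, return a = 12


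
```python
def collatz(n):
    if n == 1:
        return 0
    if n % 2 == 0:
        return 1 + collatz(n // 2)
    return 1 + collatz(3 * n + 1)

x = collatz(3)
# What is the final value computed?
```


collatz(3)
3 is odd -> 3*3+1 = 10 -> collatz(10)
10 is even -> collatz(5)
5 is odd -> 3*5+1 = 16 -> collatz(16)
16 is even -> collatz(8)
8 is even -> collatz(4)
4 is even -> collatz(2)
2 is even -> collatz(1)
Reached 1 after 7 steps
= 7


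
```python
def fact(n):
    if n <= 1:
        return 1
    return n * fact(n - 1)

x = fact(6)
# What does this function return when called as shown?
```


fact(6)
= 6 * fact(5)
= 6 * 5 * fact(4)
= 6 * 5 * 4 * fact(3)
= 6 * 5 * 4 * 3 * fact(2)
= 6 * 5 * 4 * 3 * 2 * fact(1)
= 6 * 5 * 4 * 3 * 2 * 1
= 720


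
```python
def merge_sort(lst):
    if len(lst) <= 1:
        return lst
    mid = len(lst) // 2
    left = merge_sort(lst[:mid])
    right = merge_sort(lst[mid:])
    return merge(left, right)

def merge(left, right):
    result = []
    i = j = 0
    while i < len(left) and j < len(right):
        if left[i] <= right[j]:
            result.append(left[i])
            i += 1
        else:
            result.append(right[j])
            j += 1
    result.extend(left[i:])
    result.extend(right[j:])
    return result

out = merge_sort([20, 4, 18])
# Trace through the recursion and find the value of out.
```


merge_sort([20, 4, 18])
Split into [20] and [4, 18]
Left sorted: [20]
Right sorted: [4, 18]
Merge [20] and [4, 18]
= [4, 18, 20]


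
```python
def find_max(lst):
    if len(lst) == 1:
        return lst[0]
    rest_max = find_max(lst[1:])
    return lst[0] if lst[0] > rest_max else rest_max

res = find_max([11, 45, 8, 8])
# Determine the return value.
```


find_max([11, 45, 8, 8])
= compare 11 with find_max([45, 8, 8])
= compare 45 with find_max([8, 8])
= compare 8 with find_max([8])
Base: find_max([8]) = 8
compare 8 with 8: max = 8
compare 45 with 8: max = 45
compare 11 with 45: max = 45
= 45


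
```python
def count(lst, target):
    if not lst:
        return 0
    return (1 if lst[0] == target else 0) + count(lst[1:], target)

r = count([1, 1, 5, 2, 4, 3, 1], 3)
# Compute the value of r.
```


count([1, 1, 5, 2, 4, 3, 1], 3)
lst[0]=1 != 3: 0 + count([1, 5, 2, 4, 3, 1], 3)
lst[0]=1 != 3: 0 + count([5, 2, 4, 3, 1], 3)
lst[0]=5 != 3: 0 + count([2, 4, 3, 1], 3)
lst[0]=2 != 3: 0 + count([4, 3, 1], 3)
lst[0]=4 != 3: 0 + count([3, 1], 3)
lst[0]=3 == 3: 1 + count([1], 3)
lst[0]=1 != 3: 0 + count([], 3)
= 1


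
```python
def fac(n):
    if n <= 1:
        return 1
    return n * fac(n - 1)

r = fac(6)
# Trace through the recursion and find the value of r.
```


fac(6)
= 6 * fac(5)
= 6 * 5 * fac(4)
= 6 * 5 * 4 * fac(3)
= 6 * 5 * 4 * 3 * fac(2)
= 6 * 5 * 4 * 3 * 2 * fac(1)
= 6 * 5 * 4 * 3 * 2 * 1
= 720


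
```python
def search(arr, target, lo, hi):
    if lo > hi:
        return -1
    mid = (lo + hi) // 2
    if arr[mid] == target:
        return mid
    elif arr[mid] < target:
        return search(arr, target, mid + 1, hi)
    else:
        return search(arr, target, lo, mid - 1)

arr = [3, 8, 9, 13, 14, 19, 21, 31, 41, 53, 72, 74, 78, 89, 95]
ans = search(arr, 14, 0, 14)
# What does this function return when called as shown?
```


search(arr, 14, 0, 14)
lo=0, hi=14, mid=7, arr[mid]=31
31 > 14, search left half
lo=0, hi=6, mid=3, arr[mid]=13
13 < 14, search right half
lo=4, hi=6, mid=5, arr[mid]=19
19 > 14, search left half
lo=4, hi=4, mid=4, arr[mid]=14
arr[4] == 14, found at index 4
= 4


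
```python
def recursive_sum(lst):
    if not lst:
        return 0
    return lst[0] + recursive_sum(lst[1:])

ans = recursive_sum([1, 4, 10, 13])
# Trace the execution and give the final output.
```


recursive_sum([1, 4, 10, 13])
= 1 + recursive_sum([4, 10, 13])
= 1 + 4 + recursive_sum([10, 13])
= 1 + 4 + 10 + recursive_sum([13])
= 1 + 4 + 10 + 13 + recursive_sum([])
= 1 + 4 + 10 + 13 + 0
= 28


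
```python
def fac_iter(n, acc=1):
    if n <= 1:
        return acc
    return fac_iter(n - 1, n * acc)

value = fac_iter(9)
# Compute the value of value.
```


fac_iter(9, 1)
= fac_iter(8, 9 * 1) = fac_iter(8, 9)
= fac_iter(7, 8 * 9) = fac_iter(7, 72)
= fac_iter(6, 7 * 72) = fac_iter(6, 504)
= fac_iter(5, 6 * 504) = fac_iter(5, 3024)
= fac_iter(4, 5 * 3024) = fac_iter(4, 15120)
= fac_iter(3, 4 * 15120) = fac_iter(3, 60480)
= fac_iter(2, 3 * 60480) = fac_iter(2, 181440)
= fac_iter(1, 2 * 181440) = fac_iter(1, 362880)
n <= 1, return acc = 362880


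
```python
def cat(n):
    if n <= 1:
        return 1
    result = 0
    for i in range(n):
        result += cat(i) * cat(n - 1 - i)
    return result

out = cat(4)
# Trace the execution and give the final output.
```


cat(4)
= sum of cat(i) * cat(4-1-i) for i in 0..3
First compute sub-values bottom-up:
  cat(0) = 1, cat(1) = 1
  cat(2) = 1*1 + 1*1 = 2
  cat(3) = 1*2 + 1*1 + 2*1 = 5
Now cat(4):
  cat(0)*cat(3) = 1*5 = 5
  cat(1)*cat(2) = 1*2 = 2
  cat(2)*cat(1) = 2*1 = 2
  cat(3)*cat(0) = 5*1 = 5
= 5 + 2 + 2 + 5
= 14


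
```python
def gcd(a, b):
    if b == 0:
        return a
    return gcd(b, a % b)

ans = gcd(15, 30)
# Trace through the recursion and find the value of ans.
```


gcd(15, 30)
= gcd(30, 15 % 30) = gcd(30, 15)
= gcd(15, 30 % 15) = gcd(15, 0)
b == 0, return a = 15


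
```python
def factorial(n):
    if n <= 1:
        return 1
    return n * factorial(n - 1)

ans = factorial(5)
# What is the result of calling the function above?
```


factorial(5)
= 5 * factorial(4)
= 5 * 4 * factorial(3)
= 5 * 4 * 3 * factorial(2)
= 5 * 4 * 3 * 2 * factorial(1)
= 5 * 4 * 3 * 2 * 1
= 120


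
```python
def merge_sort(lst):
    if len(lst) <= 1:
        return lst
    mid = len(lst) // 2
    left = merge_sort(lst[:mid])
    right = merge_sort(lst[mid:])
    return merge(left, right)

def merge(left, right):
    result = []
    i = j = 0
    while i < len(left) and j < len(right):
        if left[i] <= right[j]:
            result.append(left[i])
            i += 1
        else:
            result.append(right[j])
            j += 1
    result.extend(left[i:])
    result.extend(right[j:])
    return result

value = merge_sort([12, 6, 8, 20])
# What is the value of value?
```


merge_sort([12, 6, 8, 20])
Split into [12, 6] and [8, 20]
Left sorted: [6, 12]
Right sorted: [8, 20]
Merge [6, 12] and [8, 20]
= [6, 8, 12, 20]


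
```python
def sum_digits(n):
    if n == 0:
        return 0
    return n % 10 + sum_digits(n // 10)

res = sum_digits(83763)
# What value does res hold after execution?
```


sum_digits(83763)
= 3 + sum_digits(8376)
= 3 + 6 + sum_digits(837)
= 3 + 6 + 7 + sum_digits(83)
= 3 + 6 + 7 + 3 + sum_digits(8)
= 3 + 6 + 7 + 3 + 8 + sum_digits(0)
= 3 + 6 + 7 + 3 + 8 + 0
= 27


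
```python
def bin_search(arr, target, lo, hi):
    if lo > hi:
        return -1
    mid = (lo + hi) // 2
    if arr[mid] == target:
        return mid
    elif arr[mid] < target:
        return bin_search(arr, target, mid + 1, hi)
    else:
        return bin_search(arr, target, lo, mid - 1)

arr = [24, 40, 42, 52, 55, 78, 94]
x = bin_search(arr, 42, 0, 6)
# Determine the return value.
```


bin_search(arr, 42, 0, 6)
lo=0, hi=6, mid=3, arr[mid]=52
52 > 42, search left half
lo=0, hi=2, mid=1, arr[mid]=40
40 < 42, search right half
lo=2, hi=2, mid=2, arr[mid]=42
arr[2] == 42, found at index 2
= 2


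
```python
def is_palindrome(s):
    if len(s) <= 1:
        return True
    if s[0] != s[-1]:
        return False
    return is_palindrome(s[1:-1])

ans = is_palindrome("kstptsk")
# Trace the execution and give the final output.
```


is_palindrome("kstptsk")
"kstptsk": s[0]='k' == s[-1]='k' -> is_palindrome("stpts")
"stpts": s[0]='s' == s[-1]='s' -> is_palindrome("tpt")
"tpt": s[0]='t' == s[-1]='t' -> is_palindrome("p")
"p": len <= 1 -> True
= True


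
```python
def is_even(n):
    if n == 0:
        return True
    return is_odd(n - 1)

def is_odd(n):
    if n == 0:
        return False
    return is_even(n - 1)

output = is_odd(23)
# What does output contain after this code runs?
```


is_odd(23)
= is_even(22)
= is_odd(21)
= is_even(20)
= is_odd(19)
= is_even(18)
= is_odd(17)
= is_even(16)
= is_odd(15)
= is_even(14)
= is_odd(13)
= is_even(12)
= is_odd(11)
= is_even(10)
= is_odd(9)
= is_even(8)
= is_odd(7)
= is_even(6)
= is_odd(5)
= is_even(4)
= is_odd(3)
= is_even(2)
= is_odd(1)
= is_even(0)
n == 0: return True
= True


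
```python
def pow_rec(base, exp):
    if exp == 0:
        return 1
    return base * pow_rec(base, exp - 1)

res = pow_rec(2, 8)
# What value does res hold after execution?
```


pow_rec(2, 8)
= 2 * pow_rec(2, 7)
= 2 * 2 * pow_rec(2, 6)
= 2 * 2 * 2 * pow_rec(2, 5)
= 2 * 2 * 2 * 2 * pow_rec(2, 4)
= 2 * 2 * 2 * 2 * 2 * pow_rec(2, 3)
= 2 * 2 * 2 * 2 * 2 * 2 * pow_rec(2, 2)
= 2 * 2 * 2 * 2 * 2 * 2 * 2 * pow_rec(2, 1)
= 2 * 2 * 2 * 2 * 2 * 2 * 2 * 2 * pow_rec(2, 0)
= 2 * 2 * 2 * 2 * 2 * 2 * 2 * 2 * 1
= 256


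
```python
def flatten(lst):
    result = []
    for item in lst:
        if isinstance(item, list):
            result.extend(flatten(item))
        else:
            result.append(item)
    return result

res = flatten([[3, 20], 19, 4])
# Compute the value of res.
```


flatten([[3, 20], 19, 4])
Processing each element:
  [3, 20] is a list -> flatten recursively -> [3, 20]
  19 is not a list -> append 19
  4 is not a list -> append 4
= [3, 20, 19, 4]
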